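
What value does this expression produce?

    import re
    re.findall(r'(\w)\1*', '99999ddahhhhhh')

['9', 'd', 'a', 'h']

`\1` is not a pattern — it's the concrete string captured by group 1, re-applied verbatim.
Matches: at [0:5] match '99999', group 1 = '9'; at [5:7] match 'dd', group 1 = 'd'; at [7:8] match 'a', group 1 = 'a'; at [8:14] match 'hhhhhh', group 1 = 'h'.
`findall` collects group 1 from each match (4 total).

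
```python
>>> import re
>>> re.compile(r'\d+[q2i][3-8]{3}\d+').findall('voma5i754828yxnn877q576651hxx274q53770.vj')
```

['5i754828', '877q576651', '274q53770']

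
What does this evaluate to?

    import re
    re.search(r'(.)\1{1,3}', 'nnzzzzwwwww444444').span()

(0, 2)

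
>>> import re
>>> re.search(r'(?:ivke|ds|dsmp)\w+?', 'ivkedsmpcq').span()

`re.search` scans for the first position where the pattern succeeds.
The match spans [0:5] → 'ivked'.

(0, 5)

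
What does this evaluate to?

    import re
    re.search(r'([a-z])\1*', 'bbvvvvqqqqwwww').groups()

('b',)

The match spans [0:2] → 'bb'.
Captured: group 1 = 'b'.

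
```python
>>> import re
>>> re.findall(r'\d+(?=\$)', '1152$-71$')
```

['1152', '71']

Because the assertion is zero-width, the text it checks is not consumed and won't appear in the result.
Since nothing is captured, `findall` lists the 2 matched substrings directly.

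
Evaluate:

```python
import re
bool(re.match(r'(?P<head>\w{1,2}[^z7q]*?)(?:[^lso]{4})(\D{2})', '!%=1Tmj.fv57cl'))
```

This matches 1 to 2 of a word character, then zero or more of any character except [z7q] (lazy) (captured as 'head'); then exactly 4 of any character except [lso] (non-capturing group); then exactly 2 of a non-digit (captured).
With `match`, the pattern is implicitly anchored at the beginning.
Here the pattern fails at index 0, so the call returns None, and `bool(None)` is False.

False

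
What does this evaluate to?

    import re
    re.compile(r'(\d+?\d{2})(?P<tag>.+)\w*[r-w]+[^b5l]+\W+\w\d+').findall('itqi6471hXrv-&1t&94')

[('647', '1hXr')]

This matches one or more of a digit (lazy), then exactly 2 of a digit (captured); then one or more of any character (captured as 'tag'); then zero or more of a word character, then one or more of a character in [r-w], then one or more of any character except [b5l]; then one or more of a non-word character, then a word character, then one or more of a digit.
A `+?`/`*?`/`{m,n}?` starts at its minimum and grows only as far as needed for what follows to match.
Walking the string: at [4:19] match '6471hXrv-&1t&94', groups = ('647', '1hXr').
Multiple groups make `findall` return tuples — one 2-tuple for the one match.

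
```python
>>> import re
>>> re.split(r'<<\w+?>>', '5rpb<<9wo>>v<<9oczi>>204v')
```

['5rpb', 'v', '204v']

`split` removes every match and returns the 3 fragments in between.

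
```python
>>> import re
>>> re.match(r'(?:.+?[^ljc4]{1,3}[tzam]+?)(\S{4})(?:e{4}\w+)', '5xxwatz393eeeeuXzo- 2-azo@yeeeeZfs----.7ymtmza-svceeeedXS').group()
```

'5xxwatz393eeeeuXzo'

Pattern: one or more of any character (lazy), then 1 to 3 of any character except [ljc4], then one or more of one of [tzam] (lazy) (non-capturing group); then exactly 4 of a non-whitespace character (captured); then exactly 4 of the literal 'e', then one or more of a word character (non-capturing group).
`match` is anchored at position 0; if the pattern doesn't fit there, it returns None.
The match spans [0:18] → '5xxwatz393eeeeuXzo'.
Captured: group 1 = 'z393'.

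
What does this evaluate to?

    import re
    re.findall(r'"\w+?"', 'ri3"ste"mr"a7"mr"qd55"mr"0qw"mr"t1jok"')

['"ste"', '"a7"', '"qd55"', '"0qw"', '"t1jok"']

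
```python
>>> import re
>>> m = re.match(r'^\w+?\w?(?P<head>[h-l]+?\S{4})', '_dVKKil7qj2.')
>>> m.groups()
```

Pattern: anchored at the start of the string; then one or more of a word character (lazy), then optionally a word character; then one or more of a character in [h-l] (lazy), then exactly 4 of a non-whitespace character (captured as 'head').
With the lazy modifier that quantifier settles for the fewest repetitions that let the rest of the pattern succeed (the atoms after it are unaffected and can still be greedy).
`re.match` won't scan ahead — the pattern has to work from the very first character.
The match spans [0:10] → '_dVKKil7qj'.
Captured: group 1 = 'il7qj'.

('il7qj',)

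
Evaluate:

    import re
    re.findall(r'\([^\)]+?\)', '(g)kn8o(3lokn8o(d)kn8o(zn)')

['(g)', '(3lokn8o(d)', '(zn)']

Walking the string: at [0:3] → '(g)'; at [7:18] → '(3lokn8o(d)'; at [22:26] → '(zn)'.
Since nothing is captured, `findall` lists the 3 matched substrings directly.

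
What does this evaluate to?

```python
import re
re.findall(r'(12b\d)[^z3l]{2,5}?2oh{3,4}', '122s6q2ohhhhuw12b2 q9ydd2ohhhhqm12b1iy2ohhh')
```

['12b1']

Because there's exactly one group, `findall` drops the full match and keeps group 1 from the one hit.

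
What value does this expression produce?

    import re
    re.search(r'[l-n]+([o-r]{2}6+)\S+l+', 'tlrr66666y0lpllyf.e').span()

The pattern matches one or more of a character in [l-n]; then exactly 2 of a character in [o-r], then one or more of the literal '6' (captured); then one or more of a non-whitespace character, then one or more of a literal 'l'.
`re.search` tries every starting position until one works.
The match spans [1:15] → 'lrr66666y0lpll'.
Captured: group 1 = 'rr66666'.

(1, 15)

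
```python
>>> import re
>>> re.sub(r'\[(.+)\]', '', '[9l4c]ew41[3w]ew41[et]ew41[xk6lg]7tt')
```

'7tt'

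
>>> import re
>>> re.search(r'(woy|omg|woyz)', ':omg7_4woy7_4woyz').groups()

('omg',)

The match spans [1:4] → 'omg'.
Captured: group 1 = 'omg'.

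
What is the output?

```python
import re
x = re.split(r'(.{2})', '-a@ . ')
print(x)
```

The group in the pattern means `split` returns the separators' captures alongside the pieces.

['', '-a', '', '@ ', '', '. ', '']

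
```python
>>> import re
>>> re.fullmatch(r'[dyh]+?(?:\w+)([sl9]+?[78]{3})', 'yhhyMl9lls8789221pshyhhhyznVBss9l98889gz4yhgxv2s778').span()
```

This matches one or more of one of [dyh] (lazy); then one or more of a word character (non-capturing group); then one or more of one of [sl9] (lazy), then exactly 3 of one of [78] (captured).
`re.fullmatch` requires the pattern to consume the entire string.
The match spans [0:51] → 'yhhyMl9lls8789221pshyhhhyznVBss9l98889gz4yhgxv2s778'.
Captured: group 1 = 's778'.

(0, 51)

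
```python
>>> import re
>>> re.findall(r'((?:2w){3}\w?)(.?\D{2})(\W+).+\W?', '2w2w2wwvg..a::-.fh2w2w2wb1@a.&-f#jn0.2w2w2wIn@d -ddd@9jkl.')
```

[('2w2w2ww', 'vg.', '.')]

Pattern: the literal '2w' repeated 3 times, then optionally a word character (captured); then optionally any character, then exactly 2 of a non-digit (captured); then one or more of a non-word character (captured); then one or more of any character, then optionally a non-word character.
Matches: at [0:58] match '2w2w2wwvg..a::-.fh2w2w2wb1@a.&-f#jn0.2w2w2wIn@d -ddd@9jkl.', groups = ('2w2w2ww', 'vg.', '.').
3 groups means the one result is a tuple of 3 captured strings — 1 here.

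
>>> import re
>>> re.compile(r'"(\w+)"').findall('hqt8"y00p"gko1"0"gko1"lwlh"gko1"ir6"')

['y00p', '0', 'lwlh', 'ir6']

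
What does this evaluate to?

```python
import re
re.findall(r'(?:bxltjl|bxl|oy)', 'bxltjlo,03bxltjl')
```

['bxltjl', 'bxltjl']

The regex engine tests alternatives in the order written; an earlier branch that matches wins even if a later one would match more.
Scanning left to right: at [0:6] → 'bxltjl'; at [10:16] → 'bxltjl'.
No capturing groups, so `findall` returns the 2 full match strings.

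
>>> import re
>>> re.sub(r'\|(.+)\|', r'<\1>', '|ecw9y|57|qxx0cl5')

'<ecw9y|57>qxx0cl5'

Each match is replaced using the text its own group 1 captured.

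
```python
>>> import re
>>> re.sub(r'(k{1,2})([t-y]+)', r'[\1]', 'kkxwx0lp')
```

Pattern: 1 to 2 of a literal 'k' (captured); then one or more of a character in [t-y] (captured).
Matches: at [0:5] → 'kkxwx'.
`\1` in the replacement pulls in group 1's text for each match.

'[kk]0lp'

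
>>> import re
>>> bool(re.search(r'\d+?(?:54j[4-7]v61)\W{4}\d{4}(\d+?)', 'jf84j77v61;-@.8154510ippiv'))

False

The pattern matches one or more of a digit (lazy); then the literal '54j', then a character in [4-7], then the literal 'v61' (non-capturing group); then exactly 4 of a non-word character, then exactly 4 of a digit; then one or more of a digit (lazy) (captured).
`re.search` tries every starting position until one works.
Here no position works, so the call returns None, and `bool(None)` is False.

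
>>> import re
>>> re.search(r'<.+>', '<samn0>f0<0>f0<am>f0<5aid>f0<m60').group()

'<samn0>f0<0>f0<am>f0<5aid>'

The match spans [0:26] → '<samn0>f0<0>f0<am>f0<5aid>'.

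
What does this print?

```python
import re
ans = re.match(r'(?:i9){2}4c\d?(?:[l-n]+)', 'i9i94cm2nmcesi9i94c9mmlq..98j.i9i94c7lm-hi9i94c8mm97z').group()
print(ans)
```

i9i94cm

This matches the literal 'i9' repeated 2 times, then the literal '4c', then optionally a digit; then one or more of a character in [l-n] (non-capturing group).
With `match`, the pattern is implicitly anchored at the beginning.
The match spans [0:7] → 'i9i94cm'.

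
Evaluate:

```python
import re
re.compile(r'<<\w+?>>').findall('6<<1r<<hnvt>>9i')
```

['<<hnvt>>']

With no groups in the pattern, `findall` gives back each whole match — 1 here.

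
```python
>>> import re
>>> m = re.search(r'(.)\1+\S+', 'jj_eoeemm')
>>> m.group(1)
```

'j'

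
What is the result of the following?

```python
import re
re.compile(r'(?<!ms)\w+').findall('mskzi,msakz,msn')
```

`(?!…)`/`(?<!…)` only lets a position through if the neighbouring text does NOT match; no characters are consumed.
Walking the string: at [0:5] → 'mskzi'; at [6:11] → 'msakz'; at [12:15] → 'msn'.
`findall` yields the raw match text (3 of them) because the pattern has no groups.

['mskzi', 'msakz', 'msn']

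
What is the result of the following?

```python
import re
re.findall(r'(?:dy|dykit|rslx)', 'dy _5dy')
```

Walking the string: at [0:2] → 'dy'; at [5:7] → 'dy'.
Since nothing is captured, `findall` lists the 2 matched substrings directly.

['dy', 'dy']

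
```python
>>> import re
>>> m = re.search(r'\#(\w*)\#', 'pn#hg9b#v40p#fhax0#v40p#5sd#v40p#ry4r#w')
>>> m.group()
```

The match spans [2:8] → '#hg9b#'.

'#hg9b#'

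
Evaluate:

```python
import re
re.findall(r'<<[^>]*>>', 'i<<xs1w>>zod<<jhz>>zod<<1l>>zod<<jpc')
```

With no groups in the pattern, `findall` gives back each whole match — 3 here.

['<<xs1w>>', '<<jhz>>', '<<1l>>']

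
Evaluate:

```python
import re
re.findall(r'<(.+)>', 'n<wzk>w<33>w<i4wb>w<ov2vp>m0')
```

One capturing group, so `findall` returns just the captured substring from the one match — 1 in all.

['wzk>w<33>w<i4wb>w<ov2vp']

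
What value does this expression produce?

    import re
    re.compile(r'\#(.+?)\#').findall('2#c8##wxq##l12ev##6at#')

Because the quantifier is non-greedy, it stops expanding at the earliest point where the rest of the pattern can succeed.
`findall` collects group 1 from each match (4 total).

['c8', 'wxq', 'l12ev', '6at']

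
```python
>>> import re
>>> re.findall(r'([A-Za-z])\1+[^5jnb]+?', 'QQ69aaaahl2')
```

`\1` has to match the exact text group 1 already captured.
With a single group, `findall` returns only what that group captured — 2 items.

['Q', 'a']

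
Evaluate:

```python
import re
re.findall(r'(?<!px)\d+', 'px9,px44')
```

['4']

Because the assertion is negative and zero-width, positions next to the forbidden text are skipped.
No capturing groups, so `findall` returns the 1 full match string.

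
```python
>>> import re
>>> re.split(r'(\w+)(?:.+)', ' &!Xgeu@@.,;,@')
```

This matches one or more of a word character (captured); then one or more of any character (non-capturing group).
With a capturing group present, the delimiter's captured portion is kept in the result list.

[' &!', 'Xgeu', '']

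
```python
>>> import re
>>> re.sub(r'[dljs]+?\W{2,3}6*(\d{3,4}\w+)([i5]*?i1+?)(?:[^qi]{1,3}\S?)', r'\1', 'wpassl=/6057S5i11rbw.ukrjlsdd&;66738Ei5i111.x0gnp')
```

'wpa057S5.ukr738Ei50gnp'

`\1` in the replacement pulls in group 1's text for each match.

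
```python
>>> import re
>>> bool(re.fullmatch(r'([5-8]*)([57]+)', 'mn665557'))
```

False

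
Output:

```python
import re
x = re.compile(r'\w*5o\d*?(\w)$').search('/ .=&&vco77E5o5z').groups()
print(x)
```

Pattern: zero or more of a word character, then the literal '5o', then zero or more of a digit (lazy); then a word character (captured); then anchored at the end.
`re.search` tries every starting position until one works.
The match spans [6:16] → 'vco77E5o5z'.
Captured: group 1 = 'z'.

('z',)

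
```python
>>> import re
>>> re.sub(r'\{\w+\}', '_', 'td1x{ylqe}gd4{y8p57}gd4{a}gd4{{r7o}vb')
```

'td1x_gd4_gd4_gd4{_vb'

`sub` substitutes '_' at each match site.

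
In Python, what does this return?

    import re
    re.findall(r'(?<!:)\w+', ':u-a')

['a']

A negative assertion filters positions out without eating any characters.
Matches: at [3:4] → 'a'.
Since nothing is captured, `findall` lists the 1 matched substring directly.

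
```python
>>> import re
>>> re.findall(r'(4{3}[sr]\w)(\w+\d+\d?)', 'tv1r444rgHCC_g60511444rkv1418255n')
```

This matches exactly 3 of the literal '4', then one of [sr], then a word character (captured); then one or more of a word character, then one or more of a digit, then optionally a digit (captured).
Walking the string: at [4:32] match '444rgHCC_g60511444rkv1418255', groups = ('444rg', 'HCC_g60511444rkv1418255').
2 groups means the one result is a tuple of 2 captured strings — 1 here.

[('444rg', 'HCC_g60511444rkv1418255')]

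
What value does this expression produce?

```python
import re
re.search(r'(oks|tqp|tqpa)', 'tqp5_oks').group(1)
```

'tqp'

`re.search` tries every starting position until one works.
The match spans [0:3] → 'tqp'.
Captured: group 1 = 'tqp'.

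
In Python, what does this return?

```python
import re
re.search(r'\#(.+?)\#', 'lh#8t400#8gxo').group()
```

'#8t400#'

The match spans [2:9] → '#8t400#'.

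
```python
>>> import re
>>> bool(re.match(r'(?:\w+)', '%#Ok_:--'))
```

False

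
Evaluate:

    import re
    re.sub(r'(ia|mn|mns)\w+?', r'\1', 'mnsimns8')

'mnimn8'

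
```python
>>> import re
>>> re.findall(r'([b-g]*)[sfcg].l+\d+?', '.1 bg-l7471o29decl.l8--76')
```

`findall` collects group 1 from the one match (1 total).

['b']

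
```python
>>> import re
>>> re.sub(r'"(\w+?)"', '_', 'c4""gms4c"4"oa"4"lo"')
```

Matches: at [3:10] → '"gms4c"'; at [11:15] → '"oa"'; at [16:20] → '"lo"'.
Every occurrence is swapped for '_'.

'c4"_4_4_'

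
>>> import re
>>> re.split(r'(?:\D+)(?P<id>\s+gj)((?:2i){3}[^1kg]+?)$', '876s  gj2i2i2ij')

The pattern matches one or more of a non-digit (non-capturing group); then one or more of whitespace, then the literal 'gj' (captured as 'id'); then the literal '2i' repeated 3 times, then one or more of any character except [1kg] (lazy) (captured); then anchored at the end.
Matches to split on: at [3:15] → 's  gj2i2i2ij'.
The group in the pattern means `split` returns the separators' captures alongside the pieces.

['876', ' gj', '2i2i2ij', '']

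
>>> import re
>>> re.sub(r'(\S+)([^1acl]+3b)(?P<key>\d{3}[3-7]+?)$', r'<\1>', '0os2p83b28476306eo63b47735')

'<0os2p83b28476306eo>'

Pattern: one or more of a non-whitespace character (captured); then one or more of any character except [1acl], then the literal '3b' (captured); then exactly 3 of a digit, then one or more of a character in [3-7] (lazy) (captured as 'key'); then anchored at the end.
Matches: at [0:26] → '0os2p83b28476306eo63b47735'.
Each match is replaced using the text its own group 1 captured.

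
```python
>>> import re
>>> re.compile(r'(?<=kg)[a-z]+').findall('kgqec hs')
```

['qec']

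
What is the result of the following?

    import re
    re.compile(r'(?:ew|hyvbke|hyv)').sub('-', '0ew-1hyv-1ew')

Matches: at [1:3] → 'ew'; at [5:8] → 'hyv'; at [10:12] → 'ew'.
Every occurrence is swapped for '-'.

'0--1--1-'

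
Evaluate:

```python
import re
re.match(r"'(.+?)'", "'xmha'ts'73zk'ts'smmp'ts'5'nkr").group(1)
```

`re.match` won't scan ahead — the pattern has to work from the very first character.
The match spans [0:6] → "'xmha'".
Captured: group 1 = 'xmha'.

'xmha'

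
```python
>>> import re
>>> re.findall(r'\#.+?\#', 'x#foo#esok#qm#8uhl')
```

A non-greedy quantifier consumes as few characters as it can — just enough that the remainder of the pattern still matches from where it stops; whatever follows it matches normally.
Matches: at [1:6] → '#foo#'; at [10:14] → '#qm#'.
Since nothing is captured, `findall` lists the 2 matched substrings directly.

['#foo#', '#qm#']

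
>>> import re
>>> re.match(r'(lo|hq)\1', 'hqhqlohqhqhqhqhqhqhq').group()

A backreference is literal: `\1` must see the identical characters the first group matched.
With `match`, the pattern is implicitly anchored at the beginning.
The match spans [0:4] → 'hqhq'.
Captured: group 1 = 'hq'.

'hqhq'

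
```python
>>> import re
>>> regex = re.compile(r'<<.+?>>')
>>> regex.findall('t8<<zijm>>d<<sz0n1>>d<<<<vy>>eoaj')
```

['<<zijm>>', '<<sz0n1>>', '<<<<vy>>']

No capturing groups, so `findall` returns the 3 full match strings.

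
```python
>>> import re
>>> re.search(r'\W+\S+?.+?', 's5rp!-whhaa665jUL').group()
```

The pattern matches one or more of a non-word character, then one or more of a non-whitespace character (lazy); then one or more of any character (lazy).
Unlike `match`, `search` isn't anchored — it looks for the pattern anywhere in the string.
The match spans [4:8] → '!-wh'.

'!-wh'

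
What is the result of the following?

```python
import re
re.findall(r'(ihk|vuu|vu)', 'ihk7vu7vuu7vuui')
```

['ihk', 'vu', 'vuu', 'vuu']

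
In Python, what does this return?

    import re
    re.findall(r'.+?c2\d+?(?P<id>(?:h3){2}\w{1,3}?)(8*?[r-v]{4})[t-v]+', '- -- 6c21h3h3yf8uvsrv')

With the lazy modifier that quantifier settles for the fewest repetitions that let the rest of the pattern succeed (the atoms after it are unaffected and can still be greedy).
With 2 capturing groups, `findall` returns a 2-tuple per match.

[('h3h3yf', '8uvsr')]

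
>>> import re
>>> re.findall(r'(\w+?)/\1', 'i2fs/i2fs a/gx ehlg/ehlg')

After group 1 captures some text, `\1` only succeeds where that same text appears again.
Scanning left to right: at [0:9] match 'i2fs/i2fs', group 1 = 'i2fs'; at [15:24] match 'ehlg/ehlg', group 1 = 'ehlg'.
`findall` collects group 1 from each match (2 total).

['i2fs', 'ehlg']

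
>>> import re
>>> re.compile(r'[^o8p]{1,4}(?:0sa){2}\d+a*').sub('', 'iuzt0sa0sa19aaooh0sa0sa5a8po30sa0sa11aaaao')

'oo8poo'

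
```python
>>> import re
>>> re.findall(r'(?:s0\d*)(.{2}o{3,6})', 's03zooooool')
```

['zoooooo']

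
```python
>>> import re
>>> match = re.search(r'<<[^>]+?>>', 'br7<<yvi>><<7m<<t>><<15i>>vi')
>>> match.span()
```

The match spans [3:10] → '<<yvi>>'.

(3, 10)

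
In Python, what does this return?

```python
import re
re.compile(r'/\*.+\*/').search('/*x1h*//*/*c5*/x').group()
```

`search` walks the string left to right and returns the first match it finds.
The match spans [0:15] → '/*x1h*//*/*c5*/'.

'/*x1h*//*/*c5*/'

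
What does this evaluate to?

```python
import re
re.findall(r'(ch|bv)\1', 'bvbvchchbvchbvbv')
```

['bv', 'ch', 'bv']

The backreference `\1` re-matches whatever the first group consumed, character for character.
`findall` collects group 1 from each match (3 total).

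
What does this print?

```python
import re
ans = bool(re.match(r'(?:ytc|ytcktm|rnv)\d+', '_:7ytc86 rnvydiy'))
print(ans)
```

False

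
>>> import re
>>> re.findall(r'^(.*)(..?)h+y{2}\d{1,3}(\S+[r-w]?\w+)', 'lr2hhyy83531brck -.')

[('lr2', 'h', '31brck')]

`findall` packs the 3 group values into a tuple for every match.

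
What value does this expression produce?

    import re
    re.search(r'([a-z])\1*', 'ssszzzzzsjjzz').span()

(0, 3)

The backreference `\1` re-matches whatever the first group consumed, character for character.
`re.search` scans for the first position where the pattern succeeds.
The match spans [0:3] → 'sss'.
Captured: group 1 = 's'.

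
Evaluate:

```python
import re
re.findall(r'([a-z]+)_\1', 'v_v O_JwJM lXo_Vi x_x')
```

After group 1 captures some text, `\1` only succeeds where that same text appears again.
Matches: at [0:3] match 'v_v', group 1 = 'v'; at [18:21] match 'x_x', group 1 = 'x'.
With a single group, `findall` returns only what that group captured — 2 items.

['v', 'x']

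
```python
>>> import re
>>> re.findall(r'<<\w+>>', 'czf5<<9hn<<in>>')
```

['<<in>>']

Scanning left to right: at [9:15] → '<<in>>'.
No capturing groups, so `findall` returns the 1 full match string.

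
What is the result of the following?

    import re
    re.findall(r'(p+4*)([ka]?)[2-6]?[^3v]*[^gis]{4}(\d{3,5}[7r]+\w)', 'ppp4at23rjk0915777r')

[('ppp4', 'a', '0915777r')]

The pattern matches one or more of the literal 'p', then zero or more of the literal '4' (captured); then optionally one of [ka] (captured); then optionally a character in [2-6], then zero or more of any character except [3v], then exactly 4 of any character except [gis]; then 3 to 5 of a digit, then one or more of one of [7r], then a word character (captured).
Matches: at [0:19] match 'ppp4at23rjk0915777r', groups = ('ppp4', 'a', '0915777r').
Multiple groups make `findall` return tuples — one 3-tuple for the one match.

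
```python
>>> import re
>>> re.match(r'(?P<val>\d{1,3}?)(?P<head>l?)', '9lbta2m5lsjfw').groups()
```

Pattern: 1 to 3 of a digit (lazy) (captured as 'val'); then optionally a literal 'l' (captured as 'head').
`re.match` won't scan ahead — the pattern has to work from the very first character.
The match spans [0:2] → '9l'.
Captured: group 1 = '9', group 2 = 'l'.

('9', 'l')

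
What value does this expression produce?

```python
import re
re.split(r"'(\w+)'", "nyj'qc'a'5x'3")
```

['nyj', 'qc', 'a', '5x', '3']

`re.split` interleaves the captured-group text with the surrounding fragments.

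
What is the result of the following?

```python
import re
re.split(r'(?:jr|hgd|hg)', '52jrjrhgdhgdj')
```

`|` is ordered: at each position the engine commits to the first alternative that works.
Matches to split on: at [2:4] → 'jr'; at [4:6] → 'jr'; at [6:9] → 'hgd'; at [9:12] → 'hgd'.
The string is cut at each match, leaving 5 pieces.

['52', '', '', '', 'j']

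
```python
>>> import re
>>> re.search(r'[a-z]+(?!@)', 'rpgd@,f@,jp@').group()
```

'rpg'

`(?!…)`/`(?<!…)` only lets a position through if the neighbouring text does NOT match; no characters are consumed.
`search` walks the string left to right and returns the first match it finds.
The match spans [0:3] → 'rpg'.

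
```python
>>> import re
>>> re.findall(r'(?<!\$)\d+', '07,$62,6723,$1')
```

['07', '2', '6723']

A negative assertion filters positions out without eating any characters.
`findall` yields the raw match text (3 of them) because the pattern has no groups.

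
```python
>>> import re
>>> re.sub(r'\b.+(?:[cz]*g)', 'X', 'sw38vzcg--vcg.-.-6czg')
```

'X'

This matches a word boundary (`\b`, zero-width); then one or more of any character; then zero or more of one of [cz], then the literal 'g' (non-capturing group).
Matches: at [0:21] → 'sw38vzcg--vcg.-.-6czg'.
Every occurrence is swapped for 'X'.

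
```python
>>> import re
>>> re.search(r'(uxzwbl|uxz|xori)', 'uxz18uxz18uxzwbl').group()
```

`re.search` scans for the first position where the pattern succeeds.
The match spans [0:3] → 'uxz'.
Captured: group 1 = 'uxz'.

'uxz'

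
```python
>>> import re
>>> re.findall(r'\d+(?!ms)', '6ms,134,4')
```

['134', '4']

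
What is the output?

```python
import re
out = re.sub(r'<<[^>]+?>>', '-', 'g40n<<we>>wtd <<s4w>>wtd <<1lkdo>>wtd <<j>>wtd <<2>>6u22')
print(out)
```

Every occurrence is swapped for '-'.

g40n-wtd -wtd -wtd -wtd -6u22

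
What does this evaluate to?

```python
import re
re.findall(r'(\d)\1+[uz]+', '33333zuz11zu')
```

['3', '1']

`\1` is not a pattern — it's the concrete string captured by group 1, re-applied verbatim.
With a single group, `findall` returns only what that group captured — 2 items.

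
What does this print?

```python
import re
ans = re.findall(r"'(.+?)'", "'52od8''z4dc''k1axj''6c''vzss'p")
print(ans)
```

Lazy quantifiers expand one character at a time until the remainder of the pattern can match.
`findall` collects group 1 from each match (5 total).

['52od8', 'z4dc', 'k1axj', '6c', 'vzss']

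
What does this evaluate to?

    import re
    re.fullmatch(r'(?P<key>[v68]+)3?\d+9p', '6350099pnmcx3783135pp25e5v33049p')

None

Pattern: one or more of one of [v68] (captured as 'key'); then optionally the literal '3', then one or more of a digit, then the literal '9p'.
`re.fullmatch` requires the pattern to consume the entire string.
Here the string isn't matched end-to-end, so the call returns None.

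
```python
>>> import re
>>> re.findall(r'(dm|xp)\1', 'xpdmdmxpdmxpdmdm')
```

['dm', 'dm']

A backreference is literal: `\1` must see the identical characters the first group matched.
Scanning left to right: at [2:6] match 'dmdm', group 1 = 'dm'; at [12:16] match 'dmdm', group 1 = 'dm'.
With a single group, `findall` returns only what that group captured — 2 items.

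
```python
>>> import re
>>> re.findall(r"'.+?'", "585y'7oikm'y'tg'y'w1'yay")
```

["'7oikm'", "'tg'", "'w1'"]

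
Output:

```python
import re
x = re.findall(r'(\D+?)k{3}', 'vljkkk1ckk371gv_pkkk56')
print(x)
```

This matches one or more of a non-digit (lazy) (captured); then exactly 3 of a literal 'k'.
Scanning left to right: at [0:6] match 'vljkkk', group 1 = 'vlj'; at [13:20] match 'gv_pkkk', group 1 = 'gv_p'.
One capturing group, so `findall` returns just the captured substring from each match — 2 in all.

['vlj', 'gv_p']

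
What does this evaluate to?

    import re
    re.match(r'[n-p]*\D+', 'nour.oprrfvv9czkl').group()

'nour.oprrfvv'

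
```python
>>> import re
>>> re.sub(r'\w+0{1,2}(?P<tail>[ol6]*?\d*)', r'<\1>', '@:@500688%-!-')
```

'@:@<688>%-!-'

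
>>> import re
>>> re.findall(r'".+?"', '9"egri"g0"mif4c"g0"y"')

The `?` after the quantifier makes it lazy — it takes as little as possible before letting the rest of the pattern try.
No capturing groups, so `findall` returns the 3 full match strings.

['"egri"', '"mif4c"', '"y"']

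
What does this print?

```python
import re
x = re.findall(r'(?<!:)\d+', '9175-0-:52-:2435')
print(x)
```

['9175', '0', '2', '435']

Because the assertion is negative and zero-width, positions next to the forbidden text are skipped.
`findall` yields the raw match text (4 of them) because the pattern has no groups.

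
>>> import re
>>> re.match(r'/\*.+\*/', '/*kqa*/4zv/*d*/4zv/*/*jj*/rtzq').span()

(0, 26)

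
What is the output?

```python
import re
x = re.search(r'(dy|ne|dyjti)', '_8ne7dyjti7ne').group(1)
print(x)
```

ne

The match spans [2:4] → 'ne'.
Captured: group 1 = 'ne'.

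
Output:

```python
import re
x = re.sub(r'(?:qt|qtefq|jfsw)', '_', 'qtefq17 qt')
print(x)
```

The regex engine tests alternatives in the order written; an earlier branch that matches wins even if a later one would match more.
Matches: at [0:2] → 'qt'; at [8:10] → 'qt'.
Every occurrence is swapped for '_'.

_efq17 _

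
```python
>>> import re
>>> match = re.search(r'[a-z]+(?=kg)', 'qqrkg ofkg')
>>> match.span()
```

Lookahead/lookbehind check context without consuming it, so the matched span excludes the asserted characters.
Unlike `match`, `search` isn't anchored — it looks for the pattern anywhere in the string.
The match spans [0:3] → 'qqr'.

(0, 3)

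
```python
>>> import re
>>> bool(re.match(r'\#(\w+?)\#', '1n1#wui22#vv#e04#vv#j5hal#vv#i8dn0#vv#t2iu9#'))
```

`match` is anchored at position 0; if the pattern doesn't fit there, it returns None.
Here position 0 doesn't satisfy it, so the call returns None, and `bool(None)` is False.

False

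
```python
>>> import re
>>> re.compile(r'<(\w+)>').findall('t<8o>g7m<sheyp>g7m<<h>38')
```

Because there's exactly one group, `findall` drops the full match and keeps group 1 from each hit.

['8o', 'sheyp', 'h']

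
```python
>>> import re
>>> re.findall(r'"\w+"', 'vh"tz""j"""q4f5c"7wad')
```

['"tz"', '"j"', '"q4f5c"']

With no groups in the pattern, `findall` gives back each whole match — 3 here.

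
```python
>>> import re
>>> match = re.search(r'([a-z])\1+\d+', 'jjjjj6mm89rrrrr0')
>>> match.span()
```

(0, 6)

`\1` has to match the exact text group 1 already captured.
The match spans [0:6] → 'jjjjj6'.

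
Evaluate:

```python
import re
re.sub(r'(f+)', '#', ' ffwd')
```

' #wd'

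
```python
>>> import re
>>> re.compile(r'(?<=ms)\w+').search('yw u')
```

The `(?=…)`/`(?<=…)` assertion just peeks at neighbouring text; it doesn't advance the match position.
Here the pattern never matches, so the call returns None.

None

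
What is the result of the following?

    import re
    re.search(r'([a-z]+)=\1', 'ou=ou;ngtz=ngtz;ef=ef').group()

The backreference `\1` re-matches whatever the first group consumed, character for character.
`re.search` scans for the first position where the pattern succeeds.
The match spans [0:5] → 'ou=ou'.
Captured: group 1 = 'ou'.

'ou=ou'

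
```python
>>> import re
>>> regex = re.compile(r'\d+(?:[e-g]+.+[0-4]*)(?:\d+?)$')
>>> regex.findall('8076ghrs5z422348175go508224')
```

With no groups in the pattern, `findall` gives back each whole match — 1 here.

['8076ghrs5z422348175go508224']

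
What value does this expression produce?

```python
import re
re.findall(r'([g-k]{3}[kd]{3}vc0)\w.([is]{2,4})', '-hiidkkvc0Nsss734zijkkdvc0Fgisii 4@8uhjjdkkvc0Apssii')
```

[('hiidkkvc0', 'ss'), ('hjjdkkvc0', 'ssii')]

Pattern: exactly 3 of a character in [g-k], then exactly 3 of one of [kd], then the literal 'vc0' (captured); then a word character, then any character; then 2 to 4 of one of [is] (captured).
With 2 capturing groups, `findall` returns a 2-tuple per match.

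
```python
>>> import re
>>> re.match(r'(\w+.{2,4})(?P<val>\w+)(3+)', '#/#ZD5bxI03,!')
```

None

With `match`, the pattern is implicitly anchored at the beginning.
Here position 0 doesn't satisfy it, so the call returns None.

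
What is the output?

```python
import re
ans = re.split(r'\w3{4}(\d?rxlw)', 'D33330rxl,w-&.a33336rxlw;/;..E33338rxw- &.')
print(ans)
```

This matches a word character, then exactly 4 of a literal '3'; then optionally a digit, then a literal 'r', then the literal 'xlw' (captured).
Matches to split on: at [14:24] → 'a33336rxlw'.
`re.split` interleaves the captured-group text with the surrounding fragments.

['D33330rxl,w-&.', '6rxlw', ';/;..E33338rxw- &.']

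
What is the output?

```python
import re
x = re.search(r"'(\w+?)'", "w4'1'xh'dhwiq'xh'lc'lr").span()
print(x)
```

(2, 5)

`search` walks the string left to right and returns the first match it finds.
The match spans [2:5] → "'1'".
Captured: group 1 = '1'.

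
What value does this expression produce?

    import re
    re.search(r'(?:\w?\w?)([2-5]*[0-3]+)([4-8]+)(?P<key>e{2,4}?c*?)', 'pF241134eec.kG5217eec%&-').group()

With the lazy modifier that quantifier settles for the fewest repetitions that let the rest of the pattern succeed (the atoms after it are unaffected and can still be greedy).
The match spans [0:10] → 'pF241134ee'.

'pF241134ee'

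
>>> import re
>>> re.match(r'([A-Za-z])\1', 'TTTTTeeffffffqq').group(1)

'T'

The match spans [0:2] → 'TT'.
Captured: group 1 = 'T'.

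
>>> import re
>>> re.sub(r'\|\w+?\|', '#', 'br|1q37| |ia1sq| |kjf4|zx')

'br# # #zx'

Matches: at [2:8] → '|1q37|'; at [9:16] → '|ia1sq|'; at [17:23] → '|kjf4|'.
`sub` substitutes '#' at each match site.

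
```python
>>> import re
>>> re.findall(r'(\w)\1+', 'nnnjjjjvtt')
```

`\1` is not a pattern — it's the concrete string captured by group 1, re-applied verbatim.
`findall` collects group 1 from each match (3 total).

['n', 'j', 't']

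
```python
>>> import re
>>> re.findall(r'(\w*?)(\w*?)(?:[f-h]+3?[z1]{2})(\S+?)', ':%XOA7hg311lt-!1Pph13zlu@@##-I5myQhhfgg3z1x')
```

A `+?`/`*?`/`{m,n}?` starts at its minimum and grows only as far as needed for what follows to match.
3 groups means each result is a tuple of 3 captured strings — 2 here.

[('', 'XOA7', 'l'), ('', 'I5myQ', 'x')]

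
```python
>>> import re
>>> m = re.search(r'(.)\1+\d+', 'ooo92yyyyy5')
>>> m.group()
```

'ooo92'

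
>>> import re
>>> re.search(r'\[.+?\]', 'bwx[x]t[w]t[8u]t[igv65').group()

'[x]'

The `?` after the quantifier makes it lazy — it takes as little as possible before letting the rest of the pattern try.
Unlike `match`, `search` isn't anchored — it looks for the pattern anywhere in the string.
The match spans [3:6] → '[x]'.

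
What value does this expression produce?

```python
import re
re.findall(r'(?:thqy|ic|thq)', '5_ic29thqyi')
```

Alternation tries branches left to right and keeps the first one that lets the overall match succeed at that position.
Walking the string: at [2:4] → 'ic'; at [6:10] → 'thqy'.
`findall` yields the raw match text (2 of them) because the pattern has no groups.

['ic', 'thqy']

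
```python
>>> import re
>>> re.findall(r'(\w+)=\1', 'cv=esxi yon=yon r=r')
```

['yon', 'r']

After group 1 captures some text, `\1` only succeeds where that same text appears again.
Walking the string: at [8:15] match 'yon=yon', group 1 = 'yon'; at [16:19] match 'r=r', group 1 = 'r'.
One capturing group, so `findall` returns just the captured substring from each match — 2 in all.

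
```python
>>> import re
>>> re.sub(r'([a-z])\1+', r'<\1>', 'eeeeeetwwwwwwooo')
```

'<e>t<w><o>'

`\1` has to match the exact text group 1 already captured.
`\1` in the replacement pulls in group 1's text for each match.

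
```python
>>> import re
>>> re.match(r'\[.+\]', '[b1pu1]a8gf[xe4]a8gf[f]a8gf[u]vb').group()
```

`re.match` won't scan ahead — the pattern has to work from the very first character.
The match spans [0:30] → '[b1pu1]a8gf[xe4]a8gf[f]a8gf[u]'.

'[b1pu1]a8gf[xe4]a8gf[f]a8gf[u]'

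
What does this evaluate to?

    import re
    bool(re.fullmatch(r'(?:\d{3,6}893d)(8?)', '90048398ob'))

Pattern: 3 to 6 of a digit, then the literal '893', then the literal 'd' (non-capturing group); then optionally a literal '8' (captured).
`re.fullmatch` requires the pattern to consume the entire string.
Here the string isn't matched end-to-end, so the call returns None, and `bool(None)` is False.

False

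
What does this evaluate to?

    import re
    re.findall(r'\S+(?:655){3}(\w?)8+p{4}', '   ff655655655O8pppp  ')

The pattern matches one or more of a non-whitespace character, then the literal '655' repeated 3 times; then optionally a word character (captured); then one or more of a literal '8', then exactly 4 of the literal 'p'.
Scanning left to right: at [3:20] match 'ff655655655O8pppp', group 1 = 'O'.
Because there's exactly one group, `findall` drops the full match and keeps group 1 from the one hit.

['O']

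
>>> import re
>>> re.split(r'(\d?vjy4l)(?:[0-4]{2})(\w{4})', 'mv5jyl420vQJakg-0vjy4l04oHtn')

['mv5jyl420vQJakg-', '0vjy4l', 'oHtn', '']

This matches optionally a digit, then the literal 'vj', then the literal 'y4l' (captured); then exactly 2 of a character in [0-4] (non-capturing group); then exactly 4 of a word character (captured).
Matches to split on: at [16:28] → '0vjy4l04oHtn'.
The group in the pattern means `split` returns the separators' captures alongside the pieces.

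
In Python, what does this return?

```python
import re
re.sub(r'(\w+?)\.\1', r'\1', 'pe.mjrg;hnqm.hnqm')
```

'pe.mjrg;hnqm'

`\1` has to match the exact text group 1 already captured.
Matches: at [8:17] → 'hnqm.hnqm'.
The replacement refers to a captured group, so each match is rewritten using its own captured text.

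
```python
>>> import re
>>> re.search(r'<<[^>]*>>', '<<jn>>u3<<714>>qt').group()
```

'<<jn>>'

The match spans [0:6] → '<<jn>>'.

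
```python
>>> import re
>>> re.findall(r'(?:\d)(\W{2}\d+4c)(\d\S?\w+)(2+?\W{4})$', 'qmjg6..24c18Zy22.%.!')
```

This matches a digit (non-capturing group); then exactly 2 of a non-word character, then one or more of a digit, then the literal '4c' (captured); then a digit, then optionally a non-whitespace character, then one or more of a word character (captured); then one or more of a literal '2' (lazy), then exactly 4 of a non-word character (captured); then anchored at the end.
Walking the string: at [4:20] match '6..24c18Zy22.%.!', groups = ('..24c', '18Zy2', '2.%.!').
3 groups means the one result is a tuple of 3 captured strings — 1 here.

[('..24c', '18Zy2', '2.%.!')]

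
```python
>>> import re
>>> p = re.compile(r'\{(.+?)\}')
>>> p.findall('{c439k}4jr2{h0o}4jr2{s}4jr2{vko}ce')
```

A non-greedy quantifier consumes as few characters as it can — just enough that the remainder of the pattern still matches from where it stops; whatever follows it matches normally.
Matches: at [0:7] match '{c439k}', group 1 = 'c439k'; at [11:16] match '{h0o}', group 1 = 'h0o'; at [20:23] match '{s}', group 1 = 's'; at [27:32] match '{vko}', group 1 = 'vko'.
Because there's exactly one group, `findall` drops the full match and keeps group 1 from each hit.

['c439k', 'h0o', 's', 'vko']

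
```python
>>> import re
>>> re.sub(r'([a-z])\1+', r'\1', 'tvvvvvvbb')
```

'tvb'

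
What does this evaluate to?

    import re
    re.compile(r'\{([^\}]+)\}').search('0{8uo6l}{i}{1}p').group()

The match spans [1:8] → '{8uo6l}'.

'{8uo6l}'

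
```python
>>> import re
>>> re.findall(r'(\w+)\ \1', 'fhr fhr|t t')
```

['fhr', 't']

The backreference `\1` re-matches whatever the first group consumed, character for character.
Because there's exactly one group, `findall` drops the full match and keeps group 1 from each hit.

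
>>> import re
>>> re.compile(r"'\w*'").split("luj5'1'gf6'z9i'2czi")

['luj5', 'gf6', '2czi']

Matches to split on: at [4:7] → "'1'"; at [10:15] → "'z9i'".
The string is cut at each match, leaving 3 pieces.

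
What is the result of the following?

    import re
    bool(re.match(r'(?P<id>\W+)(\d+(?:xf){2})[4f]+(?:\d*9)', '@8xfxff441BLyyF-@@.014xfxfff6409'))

False

This matches one or more of a non-word character (captured as 'id'); then one or more of a digit, then the literal 'xf' repeated 2 times (captured); then one or more of one of [4f]; then zero or more of a digit, then a literal '9' (non-capturing group).
`match` is anchored at position 0; if the pattern doesn't fit there, it returns None.
Here the pattern fails at index 0, so the call returns None, and `bool(None)` is False.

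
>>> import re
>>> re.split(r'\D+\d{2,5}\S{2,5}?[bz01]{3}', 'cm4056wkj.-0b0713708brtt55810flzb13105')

['', '713708', '3105']

The pattern matches one or more of a non-digit, then 2 to 5 of a digit, then 2 to 5 of a non-whitespace character (lazy); then exactly 3 of one of [bz01].
Matches to split on: at [0:14] → 'cm4056wkj.-0b0'; at [20:34] → 'brtt55810flzb1'.
The string is cut at each match, leaving 3 pieces.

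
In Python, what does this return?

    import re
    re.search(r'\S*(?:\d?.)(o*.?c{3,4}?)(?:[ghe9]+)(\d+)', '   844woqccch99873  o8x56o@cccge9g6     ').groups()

This matches zero or more of a non-whitespace character; then optionally a digit, then any character (non-capturing group); then zero or more of the literal 'o', then optionally any character, then 3 to 4 of the literal 'c' (lazy) (captured); then one or more of one of [ghe9] (non-capturing group); then one or more of a digit (captured).
Unlike `match`, `search` isn't anchored — it looks for the pattern anywhere in the string.
The match spans [3:18] → '844woqccch99873'.
Captured: group 1 = 'ccc', group 2 = '873'.

('ccc', '873')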